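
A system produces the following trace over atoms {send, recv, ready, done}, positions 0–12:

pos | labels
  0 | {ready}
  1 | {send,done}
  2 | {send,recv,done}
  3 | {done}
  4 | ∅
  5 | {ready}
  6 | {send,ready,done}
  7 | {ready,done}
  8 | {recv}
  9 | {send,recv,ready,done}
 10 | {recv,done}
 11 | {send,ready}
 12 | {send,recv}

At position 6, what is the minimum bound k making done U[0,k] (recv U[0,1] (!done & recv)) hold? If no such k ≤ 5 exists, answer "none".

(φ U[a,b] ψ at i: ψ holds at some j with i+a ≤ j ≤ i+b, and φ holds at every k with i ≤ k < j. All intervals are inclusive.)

Need earliest j ≥ 6 with (recv U[0,1] (!done & recv)), and done at every k in [6,j-1].
  j=6: rhs fails.
  j=7: rhs fails.
  j=8: rhs holds; lhs holds on [6,7]. k = 2.

2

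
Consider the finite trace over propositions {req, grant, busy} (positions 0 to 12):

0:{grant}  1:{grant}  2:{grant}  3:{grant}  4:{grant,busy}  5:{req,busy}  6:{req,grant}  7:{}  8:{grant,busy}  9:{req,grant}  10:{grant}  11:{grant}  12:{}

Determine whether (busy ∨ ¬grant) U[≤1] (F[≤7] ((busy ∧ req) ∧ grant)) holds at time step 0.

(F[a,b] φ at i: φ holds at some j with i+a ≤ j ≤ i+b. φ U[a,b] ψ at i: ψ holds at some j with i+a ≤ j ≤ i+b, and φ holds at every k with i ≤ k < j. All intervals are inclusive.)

Does not hold

Need some j in [0,1] with F[≤7] ((busy ∧ req) ∧ grant), and (busy ∨ ¬grant) at every k in [0,j-1].
  j=0: F[≤7] ((busy ∧ req) ∧ grant) — fails (none in [0,7]).
  j=1: F[≤7] ((busy ∧ req) ∧ grant) — fails (none in [1,8]).
No j in the window works → until fails.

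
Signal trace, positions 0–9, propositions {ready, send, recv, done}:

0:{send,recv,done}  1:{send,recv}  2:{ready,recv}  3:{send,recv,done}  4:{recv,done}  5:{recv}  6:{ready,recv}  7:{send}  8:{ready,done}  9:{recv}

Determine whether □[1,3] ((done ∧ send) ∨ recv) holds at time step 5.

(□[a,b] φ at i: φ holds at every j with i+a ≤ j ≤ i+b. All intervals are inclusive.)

No

Check ((done ∧ send) ∨ recv) at every j in [6,8]:
  j=6: true
  j=7: false
  j=8: false
Fails at j=7 → formula fails.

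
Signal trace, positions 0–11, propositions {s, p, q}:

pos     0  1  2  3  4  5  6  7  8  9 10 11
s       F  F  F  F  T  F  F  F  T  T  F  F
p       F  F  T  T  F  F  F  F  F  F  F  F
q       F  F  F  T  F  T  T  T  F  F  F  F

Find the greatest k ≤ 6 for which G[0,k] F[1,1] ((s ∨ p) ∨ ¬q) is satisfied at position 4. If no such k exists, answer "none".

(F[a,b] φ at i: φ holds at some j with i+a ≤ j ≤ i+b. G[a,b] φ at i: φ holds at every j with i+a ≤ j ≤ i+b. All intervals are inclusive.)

F[1,1] ((s ∨ p) ∨ ¬q) must hold from j=4 onward; find where it first fails.
  j=4: fails → no k works.

none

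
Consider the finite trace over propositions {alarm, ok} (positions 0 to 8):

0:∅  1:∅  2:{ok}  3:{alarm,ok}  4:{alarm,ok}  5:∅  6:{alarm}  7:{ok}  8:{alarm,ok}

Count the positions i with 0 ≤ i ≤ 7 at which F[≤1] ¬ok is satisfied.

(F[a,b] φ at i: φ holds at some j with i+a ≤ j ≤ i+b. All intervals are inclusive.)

5

Evaluate at each i in [0,7]:
  i=0: ✓ (witness j=0)
  i=1: ✓ (witness j=1)
  i=2: ✗ (none in [2,3])
  i=3: ✗ (none in [3,4])
  i=4: ✓ (witness j=5)
  i=5: ✓ (witness j=5)
  i=6: ✓ (witness j=6)
  i=7: ✗ (none in [7,8])
Positions where it holds: {0, 1, 4, 5, 6} → 5.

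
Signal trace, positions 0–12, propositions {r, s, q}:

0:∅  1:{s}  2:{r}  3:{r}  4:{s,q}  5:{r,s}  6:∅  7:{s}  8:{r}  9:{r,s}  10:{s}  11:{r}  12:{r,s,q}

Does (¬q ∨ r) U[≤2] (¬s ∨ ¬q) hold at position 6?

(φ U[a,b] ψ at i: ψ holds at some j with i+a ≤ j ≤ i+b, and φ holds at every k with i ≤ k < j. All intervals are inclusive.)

True

Need some j in [6,8] with (¬s ∨ ¬q), and (¬q ∨ r) at every k in [6,j-1].
  j=6: (¬s ∨ ¬q) holds; no prefix to check → satisfied.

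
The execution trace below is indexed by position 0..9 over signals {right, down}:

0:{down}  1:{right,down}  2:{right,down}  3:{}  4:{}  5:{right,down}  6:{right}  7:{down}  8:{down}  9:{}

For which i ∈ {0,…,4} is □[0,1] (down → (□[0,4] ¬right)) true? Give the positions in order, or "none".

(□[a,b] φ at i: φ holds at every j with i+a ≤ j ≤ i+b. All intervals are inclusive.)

3

Evaluate at each i in [0,4]:
  i=0: ✗ (fails at j=0)
  i=1: ✗ (fails at j=1)
  i=2: ✗ (fails at j=2)
  i=3: ✓ (all of [3,4])
  i=4: ✗ (fails at j=5)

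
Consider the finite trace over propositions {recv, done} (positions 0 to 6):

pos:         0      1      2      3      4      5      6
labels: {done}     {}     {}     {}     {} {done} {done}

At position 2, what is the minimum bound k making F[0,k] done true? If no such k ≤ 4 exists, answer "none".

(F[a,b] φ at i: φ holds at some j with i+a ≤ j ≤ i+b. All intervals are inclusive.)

Scan j = 2,3,… for done:
  j=2: fails
  j=3: fails
  j=4: fails
  j=5: holds
First hit at j=5, so smallest k = 5-2 = 3.

3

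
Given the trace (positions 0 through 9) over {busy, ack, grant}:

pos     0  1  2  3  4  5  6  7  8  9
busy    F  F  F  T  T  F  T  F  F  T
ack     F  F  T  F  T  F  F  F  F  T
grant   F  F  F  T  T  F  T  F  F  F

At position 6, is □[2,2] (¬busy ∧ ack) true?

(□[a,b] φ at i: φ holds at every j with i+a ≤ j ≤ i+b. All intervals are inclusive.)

Check (¬busy ∧ ack) at every j in [8,8]:
  j=8: false
Fails at j=8 → formula fails.

False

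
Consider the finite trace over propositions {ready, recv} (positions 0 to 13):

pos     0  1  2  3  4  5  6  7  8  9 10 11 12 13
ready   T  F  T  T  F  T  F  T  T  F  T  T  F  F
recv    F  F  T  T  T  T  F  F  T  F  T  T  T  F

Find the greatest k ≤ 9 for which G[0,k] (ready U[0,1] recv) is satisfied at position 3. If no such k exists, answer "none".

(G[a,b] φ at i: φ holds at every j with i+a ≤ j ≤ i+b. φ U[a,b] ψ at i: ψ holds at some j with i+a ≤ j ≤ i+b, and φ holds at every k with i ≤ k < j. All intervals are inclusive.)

(ready U[0,1] recv) must hold from j=3 onward; find where it first fails.
  j=3: holds
  j=4: holds
  j=5: holds
  j=6: fails
Holds on [3,5], so largest k = 2.

2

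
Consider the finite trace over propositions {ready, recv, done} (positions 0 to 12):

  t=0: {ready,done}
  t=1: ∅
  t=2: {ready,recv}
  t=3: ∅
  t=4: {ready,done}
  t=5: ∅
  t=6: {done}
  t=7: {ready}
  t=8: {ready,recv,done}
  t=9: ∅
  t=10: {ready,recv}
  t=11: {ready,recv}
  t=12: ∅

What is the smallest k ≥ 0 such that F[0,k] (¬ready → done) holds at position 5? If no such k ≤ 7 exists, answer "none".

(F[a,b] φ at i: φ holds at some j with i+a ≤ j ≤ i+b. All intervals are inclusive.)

Scan j = 5,6,… for (¬ready → done):
  j=5: fails
  j=6: holds
First hit at j=6, so smallest k = 6-5 = 1.

1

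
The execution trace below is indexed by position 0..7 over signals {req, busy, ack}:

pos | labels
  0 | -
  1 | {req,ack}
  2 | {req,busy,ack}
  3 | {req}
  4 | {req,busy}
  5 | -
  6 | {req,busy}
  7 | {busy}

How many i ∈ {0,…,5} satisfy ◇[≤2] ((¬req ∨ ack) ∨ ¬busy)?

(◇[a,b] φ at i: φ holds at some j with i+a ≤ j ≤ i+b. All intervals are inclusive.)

6

Evaluate at each i in [0,5]:
  i=0: ✓ (witness j=0)
  i=1: ✓ (witness j=1)
  i=2: ✓ (witness j=2)
  i=3: ✓ (witness j=3)
  i=4: ✓ (witness j=5)
  i=5: ✓ (witness j=5)
Positions where it holds: {0, 1, 2, 3, 4, 5} → 6.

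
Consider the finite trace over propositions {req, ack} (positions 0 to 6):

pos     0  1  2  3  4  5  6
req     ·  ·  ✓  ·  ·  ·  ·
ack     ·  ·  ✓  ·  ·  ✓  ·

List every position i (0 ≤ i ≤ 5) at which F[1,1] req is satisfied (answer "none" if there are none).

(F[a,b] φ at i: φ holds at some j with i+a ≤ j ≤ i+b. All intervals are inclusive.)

1

Evaluate at each i in [0,5]:
  i=0: ✗ (none in [1,1])
  i=1: ✓ (witness j=2)
  i=2: ✗ (none in [3,3])
  i=3: ✗ (none in [4,4])
  i=4: ✗ (none in [5,5])
  i=5: ✗ (none in [6,6])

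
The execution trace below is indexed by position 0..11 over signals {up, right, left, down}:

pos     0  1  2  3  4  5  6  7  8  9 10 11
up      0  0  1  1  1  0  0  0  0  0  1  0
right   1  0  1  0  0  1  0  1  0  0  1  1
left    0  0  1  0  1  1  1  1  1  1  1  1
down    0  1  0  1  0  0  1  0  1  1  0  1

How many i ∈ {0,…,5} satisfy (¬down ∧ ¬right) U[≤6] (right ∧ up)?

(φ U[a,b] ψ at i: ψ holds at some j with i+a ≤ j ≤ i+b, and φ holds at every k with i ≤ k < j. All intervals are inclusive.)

Evaluate at each i in [0,5]:
  i=0: ✗ (lhs fails at k=0 before rhs at j=2)
  i=1: ✗ (lhs fails at k=1 before rhs at j=2)
  i=2: ✓ (rhs at j=2)
  i=3: ✗ (no rhs in [3,9])
  i=4: ✗ (lhs fails at k=5 before rhs at j=10)
  i=5: ✗ (lhs fails at k=5 before rhs at j=10)
Positions where it holds: {2} → 1.

1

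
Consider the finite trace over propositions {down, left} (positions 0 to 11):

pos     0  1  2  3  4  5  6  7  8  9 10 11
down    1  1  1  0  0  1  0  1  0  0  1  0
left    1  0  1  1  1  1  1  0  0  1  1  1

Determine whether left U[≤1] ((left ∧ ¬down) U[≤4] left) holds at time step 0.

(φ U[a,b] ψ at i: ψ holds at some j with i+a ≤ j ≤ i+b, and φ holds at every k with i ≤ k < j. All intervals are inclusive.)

Holds

Need some j in [0,1] with ((left ∧ ¬down) U[≤4] left), and left at every k in [0,j-1].
  j=0: ((left ∧ ¬down) U[≤4] left) holds; no prefix to check → satisfied.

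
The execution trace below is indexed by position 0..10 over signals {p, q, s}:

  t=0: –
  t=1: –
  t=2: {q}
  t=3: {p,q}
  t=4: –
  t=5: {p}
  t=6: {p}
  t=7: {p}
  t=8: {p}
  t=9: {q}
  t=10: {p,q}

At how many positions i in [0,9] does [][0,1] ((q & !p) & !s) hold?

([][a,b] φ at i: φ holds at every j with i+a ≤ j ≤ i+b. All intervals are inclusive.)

0

Evaluate at each i in [0,9]:
  i=0: ✗ (fails at j=0)
  i=1: ✗ (fails at j=1)
  i=2: ✗ (fails at j=3)
  i=3: ✗ (fails at j=3)
  i=4: ✗ (fails at j=4)
  i=5: ✗ (fails at j=5)
  i=6: ✗ (fails at j=6)
  i=7: ✗ (fails at j=7)
  i=8: ✗ (fails at j=8)
  i=9: ✗ (fails at j=10)
Positions where it holds: {} → 0.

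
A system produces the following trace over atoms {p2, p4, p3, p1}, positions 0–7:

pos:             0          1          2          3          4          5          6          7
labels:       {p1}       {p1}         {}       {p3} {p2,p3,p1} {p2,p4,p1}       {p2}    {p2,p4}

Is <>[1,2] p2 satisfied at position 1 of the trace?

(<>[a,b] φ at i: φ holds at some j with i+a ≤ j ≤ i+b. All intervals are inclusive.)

Does not hold

Check p2 at each j in [2,3]:
  j=2: false
  j=3: false
No position in the window satisfies it → formula fails.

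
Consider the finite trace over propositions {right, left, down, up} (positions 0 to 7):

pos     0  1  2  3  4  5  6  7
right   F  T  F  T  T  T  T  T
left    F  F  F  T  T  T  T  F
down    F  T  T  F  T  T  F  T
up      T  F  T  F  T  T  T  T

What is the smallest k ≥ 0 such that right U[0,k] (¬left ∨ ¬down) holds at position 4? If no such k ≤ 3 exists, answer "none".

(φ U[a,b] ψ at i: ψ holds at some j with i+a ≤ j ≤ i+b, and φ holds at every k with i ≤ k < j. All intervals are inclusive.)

Need earliest j ≥ 4 with (¬left ∨ ¬down), and right at every k in [4,j-1].
  j=4: rhs fails.
  j=5: rhs fails.
  j=6: rhs holds; lhs holds on [4,5]. k = 2.

2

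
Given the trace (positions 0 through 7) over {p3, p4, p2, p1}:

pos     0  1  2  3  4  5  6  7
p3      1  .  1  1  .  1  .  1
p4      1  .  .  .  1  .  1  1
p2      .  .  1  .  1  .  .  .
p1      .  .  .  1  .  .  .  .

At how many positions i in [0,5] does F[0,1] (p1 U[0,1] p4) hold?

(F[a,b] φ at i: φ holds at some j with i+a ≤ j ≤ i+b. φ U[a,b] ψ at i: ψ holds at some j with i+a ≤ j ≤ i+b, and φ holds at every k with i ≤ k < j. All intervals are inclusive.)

5

Evaluate at each i in [0,5]:
  i=0: ✓ (witness j=0)
  i=1: ✗ (none in [1,2])
  i=2: ✓ (witness j=3)
  i=3: ✓ (witness j=3)
  i=4: ✓ (witness j=4)
  i=5: ✓ (witness j=6)
Positions where it holds: {0, 2, 3, 4, 5} → 5.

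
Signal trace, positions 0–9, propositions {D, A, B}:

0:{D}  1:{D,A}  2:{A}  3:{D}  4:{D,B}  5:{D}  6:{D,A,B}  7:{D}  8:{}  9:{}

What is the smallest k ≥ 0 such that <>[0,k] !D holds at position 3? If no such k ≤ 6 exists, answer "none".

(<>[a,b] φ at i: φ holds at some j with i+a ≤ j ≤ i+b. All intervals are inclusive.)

5

Scan j = 3,4,… for !D:
  j=3: fails
  j=4: fails
  j=5: fails
  j=6: fails
  j=7: fails
  j=8: holds
First hit at j=8, so smallest k = 8-3 = 5.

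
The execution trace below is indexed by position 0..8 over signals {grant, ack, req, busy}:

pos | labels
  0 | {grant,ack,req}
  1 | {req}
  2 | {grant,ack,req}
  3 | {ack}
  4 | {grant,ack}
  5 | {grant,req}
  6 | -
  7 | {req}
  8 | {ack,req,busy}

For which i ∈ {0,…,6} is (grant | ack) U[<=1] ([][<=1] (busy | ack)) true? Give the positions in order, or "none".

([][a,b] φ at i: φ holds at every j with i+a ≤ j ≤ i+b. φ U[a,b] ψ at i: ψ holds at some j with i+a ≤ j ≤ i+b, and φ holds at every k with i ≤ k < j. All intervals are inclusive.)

2, 3

Evaluate at each i in [0,6]:
  i=0: ✗ (no rhs in [0,1])
  i=1: ✗ (lhs fails at k=1 before rhs at j=2)
  i=2: ✓ (rhs at j=2)
  i=3: ✓ (rhs at j=3)
  i=4: ✗ (no rhs in [4,5])
  i=5: ✗ (no rhs in [5,6])
  i=6: ✗ (no rhs in [6,7])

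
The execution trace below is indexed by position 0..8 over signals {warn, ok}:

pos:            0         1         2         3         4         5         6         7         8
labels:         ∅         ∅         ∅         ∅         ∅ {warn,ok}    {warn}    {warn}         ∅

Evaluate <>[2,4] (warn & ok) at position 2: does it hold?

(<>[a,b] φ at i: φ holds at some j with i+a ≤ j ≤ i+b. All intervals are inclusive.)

Yes

Check (warn & ok) at each j in [4,6]:
  j=4: false
  j=5: true
  j=6: false
Found at j=5 → formula holds.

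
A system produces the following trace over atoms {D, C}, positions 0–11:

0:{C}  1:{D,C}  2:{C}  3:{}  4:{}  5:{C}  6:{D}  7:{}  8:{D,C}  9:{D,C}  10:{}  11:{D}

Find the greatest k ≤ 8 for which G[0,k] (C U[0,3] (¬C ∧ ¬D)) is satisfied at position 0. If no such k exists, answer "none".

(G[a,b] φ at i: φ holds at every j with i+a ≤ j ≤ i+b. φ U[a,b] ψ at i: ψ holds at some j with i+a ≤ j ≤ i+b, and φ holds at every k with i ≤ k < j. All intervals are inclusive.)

(C U[0,3] (¬C ∧ ¬D)) must hold from j=0 onward; find where it first fails.
  j=0: holds
  j=1: holds
  j=2: holds
  j=3: holds
  j=4: holds
  j=5: fails
Holds on [0,4], so largest k = 4.

4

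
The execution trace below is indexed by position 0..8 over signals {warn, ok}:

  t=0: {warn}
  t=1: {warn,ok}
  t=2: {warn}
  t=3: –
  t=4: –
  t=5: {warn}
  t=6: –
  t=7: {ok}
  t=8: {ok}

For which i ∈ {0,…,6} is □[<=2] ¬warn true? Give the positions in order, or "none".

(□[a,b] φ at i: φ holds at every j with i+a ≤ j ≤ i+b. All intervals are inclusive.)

Evaluate at each i in [0,6]:
  i=0: ✗ (fails at j=0)
  i=1: ✗ (fails at j=1)
  i=2: ✗ (fails at j=2)
  i=3: ✗ (fails at j=5)
  i=4: ✗ (fails at j=5)
  i=5: ✗ (fails at j=5)
  i=6: ✓ (all of [6,8])

6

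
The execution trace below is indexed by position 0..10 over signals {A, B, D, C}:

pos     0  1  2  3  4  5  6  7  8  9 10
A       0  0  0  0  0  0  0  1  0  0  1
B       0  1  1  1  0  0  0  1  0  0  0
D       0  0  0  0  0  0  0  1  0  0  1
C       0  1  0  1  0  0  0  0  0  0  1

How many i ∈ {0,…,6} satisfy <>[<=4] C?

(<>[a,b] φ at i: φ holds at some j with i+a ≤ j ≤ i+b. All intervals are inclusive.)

5

Evaluate at each i in [0,6]:
  i=0: ✓ (witness j=1)
  i=1: ✓ (witness j=1)
  i=2: ✓ (witness j=3)
  i=3: ✓ (witness j=3)
  i=4: ✗ (none in [4,8])
  i=5: ✗ (none in [5,9])
  i=6: ✓ (witness j=10)
Positions where it holds: {0, 1, 2, 3, 6} → 5.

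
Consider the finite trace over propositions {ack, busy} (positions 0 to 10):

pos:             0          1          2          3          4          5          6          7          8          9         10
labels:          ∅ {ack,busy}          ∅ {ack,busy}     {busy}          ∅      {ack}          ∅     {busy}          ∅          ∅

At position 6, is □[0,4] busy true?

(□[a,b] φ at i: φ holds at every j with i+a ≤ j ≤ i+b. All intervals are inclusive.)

No

Check busy at every j in [6,10]:
  j=6: false
  j=7: false
  j=8: true
  j=9: false
  j=10: false
Fails at j=6 → formula fails.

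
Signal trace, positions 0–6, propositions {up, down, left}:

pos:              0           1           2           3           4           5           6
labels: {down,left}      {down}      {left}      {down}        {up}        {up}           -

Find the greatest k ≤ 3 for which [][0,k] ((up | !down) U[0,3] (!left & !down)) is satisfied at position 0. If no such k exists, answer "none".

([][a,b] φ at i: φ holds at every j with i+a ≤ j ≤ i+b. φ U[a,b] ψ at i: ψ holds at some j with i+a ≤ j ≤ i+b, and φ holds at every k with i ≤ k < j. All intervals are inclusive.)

((up | !down) U[0,3] (!left & !down)) must hold from j=0 onward; find where it first fails.
  j=0: fails → no k works.

none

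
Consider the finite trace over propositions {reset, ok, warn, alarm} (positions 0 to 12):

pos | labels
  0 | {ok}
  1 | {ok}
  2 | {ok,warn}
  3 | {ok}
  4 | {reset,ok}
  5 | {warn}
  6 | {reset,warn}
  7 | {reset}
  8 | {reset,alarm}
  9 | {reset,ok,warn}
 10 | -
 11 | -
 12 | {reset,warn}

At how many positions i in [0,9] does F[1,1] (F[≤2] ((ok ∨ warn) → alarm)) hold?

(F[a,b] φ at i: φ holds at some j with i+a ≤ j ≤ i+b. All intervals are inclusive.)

6

Evaluate at each i in [0,9]:
  i=0: ✗ (none in [1,1])
  i=1: ✗ (none in [2,2])
  i=2: ✗ (none in [3,3])
  i=3: ✗ (none in [4,4])
  i=4: ✓ (witness j=5)
  i=5: ✓ (witness j=6)
  i=6: ✓ (witness j=7)
  i=7: ✓ (witness j=8)
  i=8: ✓ (witness j=9)
  i=9: ✓ (witness j=10)
Positions where it holds: {4, 5, 6, 7, 8, 9} → 6.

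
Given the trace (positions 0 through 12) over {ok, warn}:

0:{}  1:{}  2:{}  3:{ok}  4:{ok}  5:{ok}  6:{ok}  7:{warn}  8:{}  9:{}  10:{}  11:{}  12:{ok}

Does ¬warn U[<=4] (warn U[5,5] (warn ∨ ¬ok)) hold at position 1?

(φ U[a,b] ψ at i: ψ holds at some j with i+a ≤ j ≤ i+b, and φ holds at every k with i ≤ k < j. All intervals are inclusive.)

False

Need some j in [1,5] with (warn U[5,5] (warn ∨ ¬ok)), and ¬warn at every k in [1,j-1].
  j=1: (warn U[5,5] (warn ∨ ¬ok)) — fails.
  j=2: (warn U[5,5] (warn ∨ ¬ok)) — fails.
  j=3: (warn U[5,5] (warn ∨ ¬ok)) — fails.
  j=4: (warn U[5,5] (warn ∨ ¬ok)) — fails.
  j=5: (warn U[5,5] (warn ∨ ¬ok)) — fails.
No j in the window works → until fails.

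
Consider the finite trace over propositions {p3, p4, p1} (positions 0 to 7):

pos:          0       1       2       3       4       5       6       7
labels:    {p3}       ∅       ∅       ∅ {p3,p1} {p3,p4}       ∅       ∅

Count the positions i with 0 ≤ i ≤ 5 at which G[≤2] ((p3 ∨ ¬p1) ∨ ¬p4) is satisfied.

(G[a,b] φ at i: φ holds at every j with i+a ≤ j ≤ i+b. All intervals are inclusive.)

Evaluate at each i in [0,5]:
  i=0: ✓ (all of [0,2])
  i=1: ✓ (all of [1,3])
  i=2: ✓ (all of [2,4])
  i=3: ✓ (all of [3,5])
  i=4: ✓ (all of [4,6])
  i=5: ✓ (all of [5,7])
Positions where it holds: {0, 1, 2, 3, 4, 5} → 6.

6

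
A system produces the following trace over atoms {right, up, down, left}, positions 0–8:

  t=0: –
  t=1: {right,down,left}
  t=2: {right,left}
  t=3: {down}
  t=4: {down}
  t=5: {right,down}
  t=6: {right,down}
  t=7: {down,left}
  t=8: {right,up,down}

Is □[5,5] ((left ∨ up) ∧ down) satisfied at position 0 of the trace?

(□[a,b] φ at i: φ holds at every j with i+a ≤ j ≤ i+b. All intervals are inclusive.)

False

Check ((left ∨ up) ∧ down) at every j in [5,5]:
  j=5: false
Fails at j=5 → formula fails.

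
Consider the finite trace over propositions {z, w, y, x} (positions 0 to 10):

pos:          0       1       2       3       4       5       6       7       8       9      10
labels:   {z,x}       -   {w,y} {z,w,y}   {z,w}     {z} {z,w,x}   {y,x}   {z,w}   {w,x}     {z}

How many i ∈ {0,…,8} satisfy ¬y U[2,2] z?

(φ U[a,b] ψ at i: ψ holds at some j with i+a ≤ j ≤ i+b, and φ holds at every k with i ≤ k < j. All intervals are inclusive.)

Evaluate at each i in [0,8]:
  i=0: ✗ (no rhs in [2,2])
  i=1: ✗ (lhs fails at k=2 before rhs at j=3)
  i=2: ✗ (lhs fails at k=2 before rhs at j=4)
  i=3: ✗ (lhs fails at k=3 before rhs at j=5)
  i=4: ✓ (rhs at j=6; lhs holds on [4,5])
  i=5: ✗ (no rhs in [7,7])
  i=6: ✗ (lhs fails at k=7 before rhs at j=8)
  i=7: ✗ (no rhs in [9,9])
  i=8: ✓ (rhs at j=10; lhs holds on [8,9])
Positions where it holds: {4, 8} → 2.

2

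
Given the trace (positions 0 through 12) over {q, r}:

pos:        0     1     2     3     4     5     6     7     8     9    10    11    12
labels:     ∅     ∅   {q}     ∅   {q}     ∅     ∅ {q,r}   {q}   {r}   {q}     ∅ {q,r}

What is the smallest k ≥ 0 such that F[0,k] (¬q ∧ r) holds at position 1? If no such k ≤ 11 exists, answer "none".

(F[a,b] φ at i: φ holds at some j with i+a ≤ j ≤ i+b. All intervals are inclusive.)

8

Scan j = 1,2,… for (¬q ∧ r):
  j=1: fails
  j=2: fails
  j=3: fails
  j=4: fails
  j=5: fails
  j=6: fails
  j=7: fails
  j=8: fails
  j=9: holds
First hit at j=9, so smallest k = 9-1 = 8.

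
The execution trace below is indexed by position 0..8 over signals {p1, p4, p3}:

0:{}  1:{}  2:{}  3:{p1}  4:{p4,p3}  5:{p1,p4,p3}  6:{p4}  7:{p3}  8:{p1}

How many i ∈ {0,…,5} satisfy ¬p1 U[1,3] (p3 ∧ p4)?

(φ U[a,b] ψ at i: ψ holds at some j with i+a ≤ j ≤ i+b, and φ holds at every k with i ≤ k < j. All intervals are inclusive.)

Evaluate at each i in [0,5]:
  i=0: ✗ (no rhs in [1,3])
  i=1: ✗ (lhs fails at k=3 before rhs at j=4)
  i=2: ✗ (lhs fails at k=3 before rhs at j=4)
  i=3: ✗ (lhs fails at k=3 before rhs at j=4)
  i=4: ✓ (rhs at j=5; lhs holds on [4,4])
  i=5: ✗ (no rhs in [6,8])
Positions where it holds: {4} → 1.

1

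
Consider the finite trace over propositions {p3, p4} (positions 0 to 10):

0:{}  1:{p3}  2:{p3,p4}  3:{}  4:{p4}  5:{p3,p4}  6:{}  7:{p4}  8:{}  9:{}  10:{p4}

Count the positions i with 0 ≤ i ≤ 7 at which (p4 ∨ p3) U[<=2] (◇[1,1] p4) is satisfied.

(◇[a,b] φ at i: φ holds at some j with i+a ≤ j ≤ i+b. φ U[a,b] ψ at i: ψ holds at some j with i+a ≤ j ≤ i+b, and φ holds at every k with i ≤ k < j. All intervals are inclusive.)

Evaluate at each i in [0,7]:
  i=0: ✗ (lhs fails at k=0 before rhs at j=1)
  i=1: ✓ (rhs at j=1)
  i=2: ✓ (rhs at j=3; lhs holds on [2,2])
  i=3: ✓ (rhs at j=3)
  i=4: ✓ (rhs at j=4)
  i=5: ✓ (rhs at j=6; lhs holds on [5,5])
  i=6: ✓ (rhs at j=6)
  i=7: ✗ (lhs fails at k=8 before rhs at j=9)
Positions where it holds: {1, 2, 3, 4, 5, 6} → 6.

6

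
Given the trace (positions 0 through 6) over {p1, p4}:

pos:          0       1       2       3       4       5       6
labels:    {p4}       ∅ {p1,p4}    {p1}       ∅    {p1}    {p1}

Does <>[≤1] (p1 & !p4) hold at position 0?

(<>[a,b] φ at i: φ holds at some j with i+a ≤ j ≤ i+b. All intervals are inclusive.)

Check (p1 & !p4) at each j in [0,1]:
  j=0: false
  j=1: false
No position in the window satisfies it → formula fails.

Does not hold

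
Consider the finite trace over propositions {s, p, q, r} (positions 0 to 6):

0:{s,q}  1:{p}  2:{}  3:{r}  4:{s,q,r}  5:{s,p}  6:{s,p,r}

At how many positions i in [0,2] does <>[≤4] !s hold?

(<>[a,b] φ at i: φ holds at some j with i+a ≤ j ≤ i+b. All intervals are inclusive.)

3

Evaluate at each i in [0,2]:
  i=0: ✓ (witness j=1)
  i=1: ✓ (witness j=1)
  i=2: ✓ (witness j=2)
Positions where it holds: {0, 1, 2} → 3.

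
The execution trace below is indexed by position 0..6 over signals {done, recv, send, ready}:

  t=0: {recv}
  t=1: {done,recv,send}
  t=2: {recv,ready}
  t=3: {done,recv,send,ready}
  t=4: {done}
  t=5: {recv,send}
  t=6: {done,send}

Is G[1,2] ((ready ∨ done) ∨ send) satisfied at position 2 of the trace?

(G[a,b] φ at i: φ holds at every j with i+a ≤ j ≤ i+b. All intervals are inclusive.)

Holds

Check ((ready ∨ done) ∨ send) at every j in [3,4]:
  j=3: true
  j=4: true
All positions satisfy it → formula holds.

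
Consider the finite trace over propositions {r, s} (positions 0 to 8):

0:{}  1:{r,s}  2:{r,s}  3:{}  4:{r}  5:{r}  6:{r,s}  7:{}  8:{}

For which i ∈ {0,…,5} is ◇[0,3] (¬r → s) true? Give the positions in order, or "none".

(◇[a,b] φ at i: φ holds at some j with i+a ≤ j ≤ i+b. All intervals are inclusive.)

Evaluate at each i in [0,5]:
  i=0: ✓ (witness j=1)
  i=1: ✓ (witness j=1)
  i=2: ✓ (witness j=2)
  i=3: ✓ (witness j=4)
  i=4: ✓ (witness j=4)
  i=5: ✓ (witness j=5)

0, 1, 2, 3, 4, 5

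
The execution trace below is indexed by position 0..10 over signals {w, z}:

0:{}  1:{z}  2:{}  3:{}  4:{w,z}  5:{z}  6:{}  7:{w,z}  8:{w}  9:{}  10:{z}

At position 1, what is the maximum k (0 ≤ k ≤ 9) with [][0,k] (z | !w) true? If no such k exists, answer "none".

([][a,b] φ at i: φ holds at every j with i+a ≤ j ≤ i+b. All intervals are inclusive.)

6

(z | !w) must hold from j=1 onward; find where it first fails.
  j=1: holds
  j=2: holds
  j=3: holds
  j=4: holds
  j=5: holds
  j=6: holds
  j=7: holds
  j=8: fails
Holds on [1,7], so largest k = 6.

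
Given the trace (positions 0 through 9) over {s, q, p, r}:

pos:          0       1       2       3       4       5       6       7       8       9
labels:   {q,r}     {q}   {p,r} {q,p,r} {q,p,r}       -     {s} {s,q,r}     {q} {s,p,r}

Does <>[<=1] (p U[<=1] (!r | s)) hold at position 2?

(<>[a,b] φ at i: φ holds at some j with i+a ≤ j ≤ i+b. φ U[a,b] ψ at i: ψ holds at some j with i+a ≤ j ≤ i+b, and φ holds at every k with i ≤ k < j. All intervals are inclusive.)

Check (p U[<=1] (!r | s)) at each j in [2,3]:
  j=2: fails
  j=3: fails
No position in the window satisfies it → formula fails.

No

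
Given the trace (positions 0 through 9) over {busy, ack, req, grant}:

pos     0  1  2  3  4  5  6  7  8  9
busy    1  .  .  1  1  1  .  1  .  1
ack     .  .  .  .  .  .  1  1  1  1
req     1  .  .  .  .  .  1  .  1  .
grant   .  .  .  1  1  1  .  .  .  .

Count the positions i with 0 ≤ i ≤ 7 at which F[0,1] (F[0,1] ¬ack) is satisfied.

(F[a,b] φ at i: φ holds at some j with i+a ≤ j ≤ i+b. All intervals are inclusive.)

Evaluate at each i in [0,7]:
  i=0: ✓ (witness j=0)
  i=1: ✓ (witness j=1)
  i=2: ✓ (witness j=2)
  i=3: ✓ (witness j=3)
  i=4: ✓ (witness j=4)
  i=5: ✓ (witness j=5)
  i=6: ✗ (none in [6,7])
  i=7: ✗ (none in [7,8])
Positions where it holds: {0, 1, 2, 3, 4, 5} → 6.

6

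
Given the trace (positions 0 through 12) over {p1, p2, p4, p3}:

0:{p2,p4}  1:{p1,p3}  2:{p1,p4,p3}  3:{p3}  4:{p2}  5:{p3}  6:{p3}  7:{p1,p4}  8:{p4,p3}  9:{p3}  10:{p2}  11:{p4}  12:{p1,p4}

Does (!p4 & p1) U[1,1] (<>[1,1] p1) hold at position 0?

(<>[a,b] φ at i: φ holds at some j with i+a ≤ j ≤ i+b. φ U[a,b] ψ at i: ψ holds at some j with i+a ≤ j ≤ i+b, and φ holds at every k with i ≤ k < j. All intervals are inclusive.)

No

Need some j in [1,1] with <>[1,1] p1, and (!p4 & p1) at every k in [0,j-1].
  j=1: <>[1,1] p1 holds, but (!p4 & p1) fails at k=0 → not this j.
No j in the window works → until fails.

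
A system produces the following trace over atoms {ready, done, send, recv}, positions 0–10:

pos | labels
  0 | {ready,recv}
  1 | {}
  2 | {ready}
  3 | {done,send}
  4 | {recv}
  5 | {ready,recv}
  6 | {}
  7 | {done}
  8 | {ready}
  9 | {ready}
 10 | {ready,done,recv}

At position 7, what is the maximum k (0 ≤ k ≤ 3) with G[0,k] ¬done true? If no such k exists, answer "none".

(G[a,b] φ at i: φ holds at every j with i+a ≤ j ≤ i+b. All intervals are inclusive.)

none

¬done must hold from j=7 onward; find where it first fails.
  j=7: fails → no k works.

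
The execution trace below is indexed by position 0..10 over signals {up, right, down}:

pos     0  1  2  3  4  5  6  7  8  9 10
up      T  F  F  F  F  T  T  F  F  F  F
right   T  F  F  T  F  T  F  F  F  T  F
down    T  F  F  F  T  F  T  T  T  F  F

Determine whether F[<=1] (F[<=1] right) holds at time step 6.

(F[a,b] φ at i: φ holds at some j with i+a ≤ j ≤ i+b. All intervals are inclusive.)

Check F[<=1] right at each j in [6,7]:
  j=6: fails (none in [6,7])
  j=7: fails (none in [7,8])
No position in the window satisfies it → formula fails.

False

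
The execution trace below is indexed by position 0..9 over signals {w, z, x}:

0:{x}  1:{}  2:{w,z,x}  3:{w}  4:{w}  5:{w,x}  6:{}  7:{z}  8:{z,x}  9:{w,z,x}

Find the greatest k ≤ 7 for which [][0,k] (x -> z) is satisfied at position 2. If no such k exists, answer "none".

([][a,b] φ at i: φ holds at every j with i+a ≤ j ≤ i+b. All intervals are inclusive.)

(x -> z) must hold from j=2 onward; find where it first fails.
  j=2: holds
  j=3: holds
  j=4: holds
  j=5: fails
Holds on [2,4], so largest k = 2.

2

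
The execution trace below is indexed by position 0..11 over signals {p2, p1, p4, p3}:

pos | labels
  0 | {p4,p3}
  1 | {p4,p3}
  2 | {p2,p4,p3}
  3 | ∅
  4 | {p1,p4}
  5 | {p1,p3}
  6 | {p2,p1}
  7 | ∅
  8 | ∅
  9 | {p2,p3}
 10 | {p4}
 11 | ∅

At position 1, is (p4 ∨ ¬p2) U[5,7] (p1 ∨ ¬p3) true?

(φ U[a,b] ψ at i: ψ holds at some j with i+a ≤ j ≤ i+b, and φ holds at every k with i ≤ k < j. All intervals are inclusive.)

Need some j in [6,8] with (p1 ∨ ¬p3), and (p4 ∨ ¬p2) at every k in [1,j-1].
  j=6: (p1 ∨ ¬p3) holds; (p4 ∨ ¬p2) holds at every k in [1,5] → satisfied.

True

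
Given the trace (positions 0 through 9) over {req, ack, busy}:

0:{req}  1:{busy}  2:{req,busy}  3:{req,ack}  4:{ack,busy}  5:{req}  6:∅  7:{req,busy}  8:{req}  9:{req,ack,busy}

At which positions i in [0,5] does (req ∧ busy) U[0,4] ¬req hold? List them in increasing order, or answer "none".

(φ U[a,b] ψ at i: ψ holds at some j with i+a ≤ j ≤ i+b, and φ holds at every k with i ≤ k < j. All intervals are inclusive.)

1, 4

Evaluate at each i in [0,5]:
  i=0: ✗ (lhs fails at k=0 before rhs at j=1)
  i=1: ✓ (rhs at j=1)
  i=2: ✗ (lhs fails at k=3 before rhs at j=4)
  i=3: ✗ (lhs fails at k=3 before rhs at j=4)
  i=4: ✓ (rhs at j=4)
  i=5: ✗ (lhs fails at k=5 before rhs at j=6)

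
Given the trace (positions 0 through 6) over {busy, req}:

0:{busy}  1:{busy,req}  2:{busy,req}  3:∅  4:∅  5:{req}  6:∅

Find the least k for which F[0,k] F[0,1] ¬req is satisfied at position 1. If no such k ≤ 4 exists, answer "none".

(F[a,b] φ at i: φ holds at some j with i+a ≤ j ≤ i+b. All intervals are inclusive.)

Scan j = 1,2,… for F[0,1] ¬req:
  j=1: fails
  j=2: holds
First hit at j=2, so smallest k = 2-1 = 1.

1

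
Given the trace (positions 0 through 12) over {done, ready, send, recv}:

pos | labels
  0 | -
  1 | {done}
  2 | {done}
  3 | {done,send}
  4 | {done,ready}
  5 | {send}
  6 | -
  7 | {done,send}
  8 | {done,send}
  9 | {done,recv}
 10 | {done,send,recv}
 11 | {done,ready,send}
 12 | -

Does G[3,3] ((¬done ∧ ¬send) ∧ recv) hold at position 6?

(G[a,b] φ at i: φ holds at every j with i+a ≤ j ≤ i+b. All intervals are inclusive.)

No

Check ((¬done ∧ ¬send) ∧ recv) at every j in [9,9]:
  j=9: false
Fails at j=9 → formula fails.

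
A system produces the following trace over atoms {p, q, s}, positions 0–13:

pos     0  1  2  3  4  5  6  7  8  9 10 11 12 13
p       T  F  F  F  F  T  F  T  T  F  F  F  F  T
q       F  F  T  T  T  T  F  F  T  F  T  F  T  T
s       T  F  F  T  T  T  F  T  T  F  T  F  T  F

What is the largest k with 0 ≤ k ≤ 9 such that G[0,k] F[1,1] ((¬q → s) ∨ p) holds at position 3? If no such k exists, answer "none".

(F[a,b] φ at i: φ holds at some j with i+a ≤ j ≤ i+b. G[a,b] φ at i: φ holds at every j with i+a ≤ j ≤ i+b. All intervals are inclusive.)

1

F[1,1] ((¬q → s) ∨ p) must hold from j=3 onward; find where it first fails.
  j=3: holds
  j=4: holds
  j=5: fails
Holds on [3,4], so largest k = 1.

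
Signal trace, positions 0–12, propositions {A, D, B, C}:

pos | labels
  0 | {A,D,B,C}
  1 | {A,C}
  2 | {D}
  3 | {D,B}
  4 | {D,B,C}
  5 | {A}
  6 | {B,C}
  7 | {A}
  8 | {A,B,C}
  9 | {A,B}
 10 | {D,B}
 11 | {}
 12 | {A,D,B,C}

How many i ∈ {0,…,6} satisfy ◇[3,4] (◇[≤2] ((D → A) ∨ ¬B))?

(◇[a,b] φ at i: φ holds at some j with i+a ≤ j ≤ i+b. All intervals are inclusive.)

7

Evaluate at each i in [0,6]:
  i=0: ✓ (witness j=3)
  i=1: ✓ (witness j=4)
  i=2: ✓ (witness j=5)
  i=3: ✓ (witness j=6)
  i=4: ✓ (witness j=7)
  i=5: ✓ (witness j=8)
  i=6: ✓ (witness j=9)
Positions where it holds: {0, 1, 2, 3, 4, 5, 6} → 7.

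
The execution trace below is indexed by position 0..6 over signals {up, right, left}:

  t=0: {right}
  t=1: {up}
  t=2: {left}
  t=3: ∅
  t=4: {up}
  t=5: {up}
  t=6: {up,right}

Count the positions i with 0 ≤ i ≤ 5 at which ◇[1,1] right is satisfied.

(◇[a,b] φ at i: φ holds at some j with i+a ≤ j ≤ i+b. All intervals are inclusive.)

Evaluate at each i in [0,5]:
  i=0: ✗ (none in [1,1])
  i=1: ✗ (none in [2,2])
  i=2: ✗ (none in [3,3])
  i=3: ✗ (none in [4,4])
  i=4: ✗ (none in [5,5])
  i=5: ✓ (witness j=6)
Positions where it holds: {5} → 1.

1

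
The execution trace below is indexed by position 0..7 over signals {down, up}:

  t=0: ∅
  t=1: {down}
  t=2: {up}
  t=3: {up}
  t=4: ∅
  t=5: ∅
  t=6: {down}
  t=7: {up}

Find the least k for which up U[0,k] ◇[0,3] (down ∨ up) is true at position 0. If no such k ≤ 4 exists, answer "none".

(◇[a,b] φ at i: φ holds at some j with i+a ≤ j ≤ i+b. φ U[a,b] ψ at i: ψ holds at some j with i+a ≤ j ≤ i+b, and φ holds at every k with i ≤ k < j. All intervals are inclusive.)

Need earliest j ≥ 0 with ◇[0,3] (down ∨ up), and up at every k in [0,j-1].
  j=0: rhs holds (empty prefix). k = 0.

0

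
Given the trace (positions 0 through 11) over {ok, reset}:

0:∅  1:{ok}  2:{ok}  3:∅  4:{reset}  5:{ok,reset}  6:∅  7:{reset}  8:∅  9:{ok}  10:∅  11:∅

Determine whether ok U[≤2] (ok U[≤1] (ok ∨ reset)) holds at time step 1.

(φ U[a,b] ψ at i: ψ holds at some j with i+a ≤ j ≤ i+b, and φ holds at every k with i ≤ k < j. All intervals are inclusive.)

Need some j in [1,3] with (ok U[≤1] (ok ∨ reset)), and ok at every k in [1,j-1].
  j=1: (ok U[≤1] (ok ∨ reset)) holds; no prefix to check → satisfied.

True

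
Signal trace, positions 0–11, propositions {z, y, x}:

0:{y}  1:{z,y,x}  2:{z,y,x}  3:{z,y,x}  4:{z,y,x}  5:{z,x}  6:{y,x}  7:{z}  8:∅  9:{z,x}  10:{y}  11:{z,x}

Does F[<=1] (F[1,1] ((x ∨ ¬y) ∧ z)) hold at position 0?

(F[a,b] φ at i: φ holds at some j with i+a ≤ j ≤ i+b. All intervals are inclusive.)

Holds

Check F[1,1] ((x ∨ ¬y) ∧ z) at each j in [0,1]:
  j=0: holds (witness at 1)
  j=1: holds (witness at 2)
Found at j=0 → formula holds.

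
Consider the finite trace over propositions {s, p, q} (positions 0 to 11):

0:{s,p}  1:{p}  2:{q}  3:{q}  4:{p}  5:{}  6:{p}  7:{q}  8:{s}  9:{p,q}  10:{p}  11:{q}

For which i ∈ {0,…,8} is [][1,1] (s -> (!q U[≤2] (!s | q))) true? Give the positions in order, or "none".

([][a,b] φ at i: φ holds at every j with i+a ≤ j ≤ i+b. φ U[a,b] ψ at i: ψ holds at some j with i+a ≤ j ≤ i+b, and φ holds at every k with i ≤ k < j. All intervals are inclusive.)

Evaluate at each i in [0,8]:
  i=0: ✓ (all of [1,1])
  i=1: ✓ (all of [2,2])
  i=2: ✓ (all of [3,3])
  i=3: ✓ (all of [4,4])
  i=4: ✓ (all of [5,5])
  i=5: ✓ (all of [6,6])
  i=6: ✓ (all of [7,7])
  i=7: ✓ (all of [8,8])
  i=8: ✓ (all of [9,9])

0, 1, 2, 3, 4, 5, 6, 7, 8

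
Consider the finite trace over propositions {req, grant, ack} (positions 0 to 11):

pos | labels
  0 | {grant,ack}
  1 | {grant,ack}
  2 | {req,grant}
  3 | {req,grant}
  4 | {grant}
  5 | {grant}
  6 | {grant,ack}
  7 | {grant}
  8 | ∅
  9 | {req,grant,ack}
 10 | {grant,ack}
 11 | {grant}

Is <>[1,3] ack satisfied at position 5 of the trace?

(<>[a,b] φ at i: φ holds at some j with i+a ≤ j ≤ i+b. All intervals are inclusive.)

Holds

Check ack at each j in [6,8]:
  j=6: true
  j=7: false
  j=8: false
Found at j=6 → formula holds.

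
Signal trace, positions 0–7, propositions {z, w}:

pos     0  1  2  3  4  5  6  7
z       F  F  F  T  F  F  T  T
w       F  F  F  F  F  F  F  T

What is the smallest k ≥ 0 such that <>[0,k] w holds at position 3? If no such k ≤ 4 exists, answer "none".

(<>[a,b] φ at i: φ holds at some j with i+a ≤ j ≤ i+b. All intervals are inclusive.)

Scan j = 3,4,… for w:
  j=3: fails
  j=4: fails
  j=5: fails
  j=6: fails
  j=7: holds
First hit at j=7, so smallest k = 7-3 = 4.

4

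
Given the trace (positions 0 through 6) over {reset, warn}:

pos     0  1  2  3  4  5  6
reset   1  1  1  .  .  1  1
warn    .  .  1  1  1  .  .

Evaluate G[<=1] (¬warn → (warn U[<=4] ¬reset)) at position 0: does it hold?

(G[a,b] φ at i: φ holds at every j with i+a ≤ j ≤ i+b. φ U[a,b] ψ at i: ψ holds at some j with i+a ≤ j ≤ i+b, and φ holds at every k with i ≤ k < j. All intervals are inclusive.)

False

Check (¬warn → (warn U[<=4] ¬reset)) at every j in [0,1]:
  j=0: antecedent true; consequent fails → ✗
  j=1: antecedent true; consequent fails → ✗
Fails at j=0 → formula fails.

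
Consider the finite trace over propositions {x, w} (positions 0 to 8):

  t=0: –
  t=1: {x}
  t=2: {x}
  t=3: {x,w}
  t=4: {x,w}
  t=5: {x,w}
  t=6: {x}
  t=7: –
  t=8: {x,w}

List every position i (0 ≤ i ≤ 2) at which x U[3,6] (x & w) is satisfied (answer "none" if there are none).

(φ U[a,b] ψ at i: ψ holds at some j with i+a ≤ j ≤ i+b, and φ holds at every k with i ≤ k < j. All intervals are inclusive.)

1, 2

Evaluate at each i in [0,2]:
  i=0: ✗ (lhs fails at k=0 before rhs at j=3)
  i=1: ✓ (rhs at j=4; lhs holds on [1,3])
  i=2: ✓ (rhs at j=5; lhs holds on [2,4])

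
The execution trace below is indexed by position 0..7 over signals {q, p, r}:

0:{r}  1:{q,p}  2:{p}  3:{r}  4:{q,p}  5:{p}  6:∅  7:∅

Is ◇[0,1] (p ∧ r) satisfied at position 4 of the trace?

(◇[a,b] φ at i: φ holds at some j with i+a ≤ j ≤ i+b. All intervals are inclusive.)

Check (p ∧ r) at each j in [4,5]:
  j=4: false
  j=5: false
No position in the window satisfies it → formula fails.

False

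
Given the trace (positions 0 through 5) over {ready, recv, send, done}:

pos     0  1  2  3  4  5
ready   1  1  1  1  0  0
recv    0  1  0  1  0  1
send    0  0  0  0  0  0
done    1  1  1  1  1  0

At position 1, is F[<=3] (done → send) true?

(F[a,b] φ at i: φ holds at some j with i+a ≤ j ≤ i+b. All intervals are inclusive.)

Does not hold

Check (done → send) at each j in [1,4]:
  j=1: false
  j=2: false
  j=3: false
  j=4: false
No position in the window satisfies it → formula fails.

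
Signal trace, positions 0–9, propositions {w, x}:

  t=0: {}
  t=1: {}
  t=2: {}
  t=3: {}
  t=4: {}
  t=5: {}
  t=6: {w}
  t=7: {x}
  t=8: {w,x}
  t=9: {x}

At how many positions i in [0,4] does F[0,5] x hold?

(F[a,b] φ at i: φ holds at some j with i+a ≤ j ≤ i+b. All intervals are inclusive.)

3

Evaluate at each i in [0,4]:
  i=0: ✗ (none in [0,5])
  i=1: ✗ (none in [1,6])
  i=2: ✓ (witness j=7)
  i=3: ✓ (witness j=7)
  i=4: ✓ (witness j=7)
Positions where it holds: {2, 3, 4} → 3.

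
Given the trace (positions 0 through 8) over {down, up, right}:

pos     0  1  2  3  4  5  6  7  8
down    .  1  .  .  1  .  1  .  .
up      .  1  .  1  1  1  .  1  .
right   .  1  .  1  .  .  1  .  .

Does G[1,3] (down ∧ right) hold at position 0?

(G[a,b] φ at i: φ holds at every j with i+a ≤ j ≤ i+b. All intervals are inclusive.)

No

Check (down ∧ right) at every j in [1,3]:
  j=1: true
  j=2: false
  j=3: false
Fails at j=2 → formula fails.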